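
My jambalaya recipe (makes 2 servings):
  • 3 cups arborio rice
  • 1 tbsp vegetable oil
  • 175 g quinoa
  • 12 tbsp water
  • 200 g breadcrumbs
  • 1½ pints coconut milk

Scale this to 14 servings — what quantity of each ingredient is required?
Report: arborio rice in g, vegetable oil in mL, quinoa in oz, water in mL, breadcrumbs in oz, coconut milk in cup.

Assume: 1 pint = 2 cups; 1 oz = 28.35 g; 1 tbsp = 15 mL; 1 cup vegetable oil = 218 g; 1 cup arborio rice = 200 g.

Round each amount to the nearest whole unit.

arborio rice: 4200 g; vegetable oil: 105 mL; quinoa: 43 oz; water: 1260 mL; breadcrumbs: 49 oz; coconut milk: 21 cup

Scaling factor: 14/2 = 7.
arborio rice: 3 cup × 7 × 200 g/cup = 4200 g
vegetable oil: 1 tbsp × 7 × 15 mL/tbsp = 105 mL
quinoa: 175 g × 7 ÷ 28.35 g/oz ≈ 43 oz
water: 12 tbsp × 7 × 15 mL/tbsp = 1260 mL
breadcrumbs: 200 g × 7 ÷ 28.35 g/oz ≈ 49 oz
coconut milk: 1.5 pint × 7 × 2 cup/pint = 21 cup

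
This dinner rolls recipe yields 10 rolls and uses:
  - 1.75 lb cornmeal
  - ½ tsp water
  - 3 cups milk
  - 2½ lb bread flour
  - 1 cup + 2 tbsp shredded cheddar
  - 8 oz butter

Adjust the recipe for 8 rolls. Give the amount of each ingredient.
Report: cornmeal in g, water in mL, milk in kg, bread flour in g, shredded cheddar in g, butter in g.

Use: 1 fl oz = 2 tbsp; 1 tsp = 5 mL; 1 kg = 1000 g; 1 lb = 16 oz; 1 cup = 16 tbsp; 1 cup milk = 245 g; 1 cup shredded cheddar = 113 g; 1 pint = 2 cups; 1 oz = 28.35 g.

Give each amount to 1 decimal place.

Scaling factor: 8/10 = 4/5 = 0.8.
cornmeal: 1.75 lb × 4/5 × 16 oz/lb × 28.35 g/oz ≈ 635.0 g
water: 0.5 tsp × 4/5 × 5 mL/tsp = 2.0 mL
milk: 3 cup × 4/5 × 245 g/cup ÷ 1000 g/kg ≈ 0.6 kg
bread flour: 2.5 lb × 4/5 × 16 oz/lb × 28.35 g/oz = 907.2 g
shredded cheddar: (1 cup + 2 tbsp = 1.125 cup) × 4/5 × 113 g/cup = 101.7 g
butter: 8 oz × 4/5 × 28.35 g/oz ≈ 181.4 g

cornmeal: 635.0 g; water: 2.0 mL; milk: 0.6 kg; bread flour: 907.2 g; shredded cheddar: 101.7 g; butter: 181.4 g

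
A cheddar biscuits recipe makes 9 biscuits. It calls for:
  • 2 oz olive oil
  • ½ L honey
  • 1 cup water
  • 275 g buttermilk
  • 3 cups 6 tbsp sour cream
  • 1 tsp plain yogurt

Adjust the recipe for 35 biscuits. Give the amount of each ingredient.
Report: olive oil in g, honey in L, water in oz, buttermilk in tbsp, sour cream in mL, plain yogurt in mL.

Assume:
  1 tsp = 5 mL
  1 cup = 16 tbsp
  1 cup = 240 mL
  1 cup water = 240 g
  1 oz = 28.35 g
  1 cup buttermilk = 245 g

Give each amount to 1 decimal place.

olive oil: 220.5 g; honey: 1.9 L; water: 32.9 oz; buttermilk: 69.8 tbsp; sour cream: 3150.0 mL; plain yogurt: 19.4 mL

Scaling factor: 35/9.
olive oil: 2 oz × 35/9 × 28.35 g/oz = 220.5 g
honey: 0.5 L × 35/9 ≈ 1.9 L
water: 1 cup × 35/9 × 240 g/cup ÷ 28.35 g/oz ≈ 32.9 oz
buttermilk: 275 g × 35/9 ÷ 245 g/cup × 16 tbsp/cup ≈ 69.8 tbsp
sour cream: (3 cup + 6 tbsp = 3.375 cup) × 35/9 × 240 mL/cup = 3150.0 mL
plain yogurt: 1 tsp × 35/9 × 5 mL/tsp ≈ 19.4 mL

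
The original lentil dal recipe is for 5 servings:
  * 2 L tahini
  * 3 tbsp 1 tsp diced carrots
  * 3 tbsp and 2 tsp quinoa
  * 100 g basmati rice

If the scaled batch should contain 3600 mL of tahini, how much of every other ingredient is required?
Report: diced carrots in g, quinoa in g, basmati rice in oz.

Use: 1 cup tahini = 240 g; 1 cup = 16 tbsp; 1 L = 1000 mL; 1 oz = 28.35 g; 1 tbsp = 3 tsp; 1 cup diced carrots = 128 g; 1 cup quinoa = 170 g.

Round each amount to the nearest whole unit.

The original recipe has 2000 mL of tahini, so the scaling factor is 3600 ÷ 2000 = 9/5 = 1.8.
diced carrots: (3 tbsp + 1 tsp = 10/3 tbsp) × 9/5 ÷ 16 tbsp/cup × 128 g/cup = 48 g
quinoa: (3 tbsp + 2 tsp = 11/3 tbsp) × 9/5 ÷ 16 tbsp/cup × 170 g/cup ≈ 70 g
basmati rice: 100 g × 9/5 ÷ 28.35 g/oz ≈ 6 oz

diced carrots: 48 g; quinoa: 70 g; basmati rice: 6 oz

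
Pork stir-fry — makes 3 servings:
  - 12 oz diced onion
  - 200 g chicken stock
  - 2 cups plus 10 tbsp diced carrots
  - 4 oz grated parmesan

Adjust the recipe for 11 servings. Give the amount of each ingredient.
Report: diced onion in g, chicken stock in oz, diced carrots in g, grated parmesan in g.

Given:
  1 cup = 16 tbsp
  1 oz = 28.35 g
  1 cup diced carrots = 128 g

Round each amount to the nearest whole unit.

diced onion: 1247 g; chicken stock: 26 oz; diced carrots: 1232 g; grated parmesan: 416 g

Scaling factor: 11/3.
diced onion: 12 oz × 11/3 × 28.35 g/oz ≈ 1247 g
chicken stock: 200 g × 11/3 ÷ 28.35 g/oz ≈ 26 oz
diced carrots: (2 cup + 10 tbsp = 2.625 cup) × 11/3 × 128 g/cup = 1232 g
grated parmesan: 4 oz × 11/3 × 28.35 g/oz ≈ 416 g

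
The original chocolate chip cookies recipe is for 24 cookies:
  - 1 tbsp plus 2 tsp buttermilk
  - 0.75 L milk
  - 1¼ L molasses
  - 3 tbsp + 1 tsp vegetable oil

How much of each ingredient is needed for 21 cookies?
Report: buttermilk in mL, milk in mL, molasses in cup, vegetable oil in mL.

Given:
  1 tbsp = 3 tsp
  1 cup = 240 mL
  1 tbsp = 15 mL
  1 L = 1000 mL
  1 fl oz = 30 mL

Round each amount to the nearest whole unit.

Scaling factor: 21/24 = 7/8 = 0.875.
buttermilk: (1 tbsp + 2 tsp = 5/3 tbsp) × 7/8 × 15 mL/tbsp ≈ 22 mL
milk: 0.75 L × 7/8 × 1000 mL/L ≈ 656 mL
molasses: 1.25 L × 7/8 × 1000 mL/L ÷ 240 mL/cup ≈ 5 cup
vegetable oil: (3 tbsp + 1 tsp = 10/3 tbsp) × 7/8 × 15 mL/tbsp ≈ 44 mL

buttermilk: 22 mL; milk: 656 mL; molasses: 5 cup; vegetable oil: 44 mL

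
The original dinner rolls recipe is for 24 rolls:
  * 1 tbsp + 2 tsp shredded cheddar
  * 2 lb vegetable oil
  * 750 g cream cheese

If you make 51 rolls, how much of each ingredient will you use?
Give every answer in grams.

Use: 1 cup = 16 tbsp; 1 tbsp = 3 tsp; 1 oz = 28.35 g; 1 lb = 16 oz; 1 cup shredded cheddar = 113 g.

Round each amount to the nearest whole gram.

shredded cheddar: 25 g; vegetable oil: 1928 g; cream cheese: 1594 g

Scaling factor: 51/24 = 17/8 = 2.125.
shredded cheddar: (1 tbsp + 2 tsp = 5/3 tbsp) × 17/8 ÷ 16 tbsp/cup × 113 g/cup ≈ 25 g
vegetable oil: 2 lb × 17/8 × 16 oz/lb × 28.35 g/oz ≈ 1928 g
cream cheese: 750 g × 17/8 ≈ 1594 g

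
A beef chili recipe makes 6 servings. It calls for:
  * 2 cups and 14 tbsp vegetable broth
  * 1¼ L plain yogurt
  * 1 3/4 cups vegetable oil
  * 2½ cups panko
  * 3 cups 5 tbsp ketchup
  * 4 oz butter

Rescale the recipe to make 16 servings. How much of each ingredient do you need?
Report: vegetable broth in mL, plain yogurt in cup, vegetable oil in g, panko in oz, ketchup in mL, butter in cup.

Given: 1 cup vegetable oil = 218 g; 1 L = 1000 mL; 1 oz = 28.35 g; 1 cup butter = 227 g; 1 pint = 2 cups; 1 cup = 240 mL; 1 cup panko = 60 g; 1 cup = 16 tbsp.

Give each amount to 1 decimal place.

vegetable broth: 1840.0 mL; plain yogurt: 13.9 cup; vegetable oil: 1017.3 g; panko: 14.1 oz; ketchup: 2120.0 mL; butter: 1.3 cup

Scaling factor: 16/6 = 8/3.
vegetable broth: (2 cup + 14 tbsp = 2.875 cup) × 8/3 × 240 mL/cup = 1840.0 mL
plain yogurt: 1.25 L × 8/3 × 1000 mL/L ÷ 240 mL/cup ≈ 13.9 cup
vegetable oil: 1.75 cup × 8/3 × 218 g/cup ≈ 1017.3 g
panko: 2.5 cup × 8/3 × 60 g/cup ÷ 28.35 g/oz ≈ 14.1 oz
ketchup: (3 cup + 5 tbsp = 3.3125 cup) × 8/3 × 240 mL/cup = 2120.0 mL
butter: 4 oz × 8/3 × 28.35 g/oz ÷ 227 g/cup ≈ 1.3 cup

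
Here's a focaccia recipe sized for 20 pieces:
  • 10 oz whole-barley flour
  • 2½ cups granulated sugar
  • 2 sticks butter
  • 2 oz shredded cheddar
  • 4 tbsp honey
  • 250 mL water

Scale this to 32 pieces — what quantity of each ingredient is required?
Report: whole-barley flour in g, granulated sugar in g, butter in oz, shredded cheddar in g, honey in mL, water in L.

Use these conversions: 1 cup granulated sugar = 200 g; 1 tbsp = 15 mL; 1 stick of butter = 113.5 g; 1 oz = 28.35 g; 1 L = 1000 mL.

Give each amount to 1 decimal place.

Scaling factor: 32/20 = 8/5 = 1.6.
whole-barley flour: 10 oz × 8/5 × 28.35 g/oz = 453.6 g
granulated sugar: 2.5 cup × 8/5 × 200 g/cup = 800.0 g
butter: 2 stick × 8/5 × 113.5 g/stick ÷ 28.35 g/oz ≈ 12.8 oz
shredded cheddar: 2 oz × 8/5 × 28.35 g/oz ≈ 90.7 g
honey: 4 tbsp × 8/5 × 15 mL/tbsp = 96.0 mL
water: 250 mL × 8/5 ÷ 1000 mL/L = 0.4 L

whole-barley flour: 453.6 g; granulated sugar: 800.0 g; butter: 12.8 oz; shredded cheddar: 90.7 g; honey: 96.0 mL; water: 0.4 L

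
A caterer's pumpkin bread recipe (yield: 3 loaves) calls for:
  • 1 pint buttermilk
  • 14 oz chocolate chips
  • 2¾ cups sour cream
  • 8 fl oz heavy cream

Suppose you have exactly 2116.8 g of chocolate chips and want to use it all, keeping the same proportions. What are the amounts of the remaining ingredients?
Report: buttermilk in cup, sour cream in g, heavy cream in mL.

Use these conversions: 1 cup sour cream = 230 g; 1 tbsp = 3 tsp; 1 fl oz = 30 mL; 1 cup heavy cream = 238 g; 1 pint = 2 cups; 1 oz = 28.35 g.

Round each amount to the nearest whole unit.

buttermilk: 11 cup; sour cream: 3373 g; heavy cream: 1280 mL

The original recipe has 396.9 g of chocolate chips, so the scaling factor is 2116.8 ÷ 396.9 = 16/3.
buttermilk: 1 pint × 16/3 × 2 cup/pint ≈ 11 cup
sour cream: 2.75 cup × 16/3 × 230 g/cup ≈ 3373 g
heavy cream: 8 fl oz × 16/3 × 30 mL/fl oz = 1280 mL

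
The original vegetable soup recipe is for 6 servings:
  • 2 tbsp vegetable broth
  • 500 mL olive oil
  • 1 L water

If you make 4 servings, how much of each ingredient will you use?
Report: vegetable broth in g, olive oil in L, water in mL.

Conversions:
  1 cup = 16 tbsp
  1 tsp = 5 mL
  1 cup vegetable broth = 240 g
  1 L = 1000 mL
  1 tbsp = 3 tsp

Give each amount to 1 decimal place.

vegetable broth: 20.0 g; olive oil: 0.3 L; water: 666.7 mL

Scaling factor: 4/6 = 2/3.
vegetable broth: 2 tbsp × 2/3 ÷ 16 tbsp/cup × 240 g/cup = 20.0 g
olive oil: 500 mL × 2/3 ÷ 1000 mL/L ≈ 0.3 L
water: 1 L × 2/3 × 1000 mL/L ≈ 666.7 mL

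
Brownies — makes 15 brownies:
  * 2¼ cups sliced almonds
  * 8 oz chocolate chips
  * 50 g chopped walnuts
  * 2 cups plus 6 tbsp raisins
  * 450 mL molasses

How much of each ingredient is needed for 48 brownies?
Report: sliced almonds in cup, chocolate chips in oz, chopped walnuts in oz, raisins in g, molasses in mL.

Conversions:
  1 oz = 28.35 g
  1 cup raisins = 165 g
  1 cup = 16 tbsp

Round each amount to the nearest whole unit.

sliced almonds: 7 cup; chocolate chips: 26 oz; chopped walnuts: 6 oz; raisins: 1254 g; molasses: 1440 mL

Scaling factor: 48/15 = 16/5 = 3.2.
sliced almonds: 2.25 cup × 16/5 ≈ 7 cup
chocolate chips: 8 oz × 16/5 ≈ 26 oz
chopped walnuts: 50 g × 16/5 ÷ 28.35 g/oz ≈ 6 oz
raisins: (2 cup + 6 tbsp = 2.375 cup) × 16/5 × 165 g/cup = 1254 g
molasses: 450 mL × 16/5 = 1440 mL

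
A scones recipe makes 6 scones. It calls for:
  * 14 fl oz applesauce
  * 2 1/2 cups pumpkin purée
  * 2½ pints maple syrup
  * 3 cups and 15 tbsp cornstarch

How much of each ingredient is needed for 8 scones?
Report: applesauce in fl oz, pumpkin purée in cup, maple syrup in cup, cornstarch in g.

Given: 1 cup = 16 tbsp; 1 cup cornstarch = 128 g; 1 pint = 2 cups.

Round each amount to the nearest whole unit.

Scaling factor: 8/6 = 4/3.
applesauce: 14 fl oz × 4/3 ≈ 19 fl oz
pumpkin purée: 2.5 cup × 4/3 ≈ 3 cup
maple syrup: 2.5 pint × 4/3 × 2 cup/pint ≈ 7 cup
cornstarch: (3 cup + 15 tbsp = 3.9375 cup) × 4/3 × 128 g/cup = 672 g

applesauce: 19 fl oz; pumpkin purée: 3 cup; maple syrup: 7 cup; cornstarch: 672 g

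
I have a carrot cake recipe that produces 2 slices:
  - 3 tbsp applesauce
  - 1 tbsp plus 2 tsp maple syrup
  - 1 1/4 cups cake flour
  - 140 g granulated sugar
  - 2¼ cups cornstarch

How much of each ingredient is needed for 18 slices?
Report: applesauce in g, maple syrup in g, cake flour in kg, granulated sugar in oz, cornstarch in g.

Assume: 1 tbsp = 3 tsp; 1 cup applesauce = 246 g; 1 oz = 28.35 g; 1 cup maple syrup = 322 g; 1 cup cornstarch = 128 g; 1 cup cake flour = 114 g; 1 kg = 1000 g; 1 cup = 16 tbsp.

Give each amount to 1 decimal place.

applesauce: 415.1 g; maple syrup: 301.9 g; cake flour: 1.3 kg; granulated sugar: 44.4 oz; cornstarch: 2592.0 g

Scaling factor: 18/2 = 9.
applesauce: 3 tbsp × 9 ÷ 16 tbsp/cup × 246 g/cup ≈ 415.1 g
maple syrup: (1 tbsp + 2 tsp = 5/3 tbsp) × 9 ÷ 16 tbsp/cup × 322 g/cup ≈ 301.9 g
cake flour: 1.25 cup × 9 × 114 g/cup ÷ 1000 g/kg ≈ 1.3 kg
granulated sugar: 140 g × 9 ÷ 28.35 g/oz ≈ 44.4 oz
cornstarch: 2.25 cup × 9 × 128 g/cup = 2592.0 g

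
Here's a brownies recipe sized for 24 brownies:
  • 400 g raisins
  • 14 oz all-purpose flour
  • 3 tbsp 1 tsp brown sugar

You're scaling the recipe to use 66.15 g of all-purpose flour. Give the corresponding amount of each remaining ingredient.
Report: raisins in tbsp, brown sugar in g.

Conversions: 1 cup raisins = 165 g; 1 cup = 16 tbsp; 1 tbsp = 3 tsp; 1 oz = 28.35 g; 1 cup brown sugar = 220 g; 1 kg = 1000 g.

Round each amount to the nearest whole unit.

raisins: 6 tbsp; brown sugar: 8 g

The original recipe has 396.9 g of all-purpose flour, so the scaling factor is 66.15 ÷ 396.9 = 1/6.
raisins: 400 g × 1/6 ÷ 165 g/cup × 16 tbsp/cup ≈ 6 tbsp
brown sugar: (3 tbsp + 1 tsp = 10/3 tbsp) × 1/6 ÷ 16 tbsp/cup × 220 g/cup ≈ 8 g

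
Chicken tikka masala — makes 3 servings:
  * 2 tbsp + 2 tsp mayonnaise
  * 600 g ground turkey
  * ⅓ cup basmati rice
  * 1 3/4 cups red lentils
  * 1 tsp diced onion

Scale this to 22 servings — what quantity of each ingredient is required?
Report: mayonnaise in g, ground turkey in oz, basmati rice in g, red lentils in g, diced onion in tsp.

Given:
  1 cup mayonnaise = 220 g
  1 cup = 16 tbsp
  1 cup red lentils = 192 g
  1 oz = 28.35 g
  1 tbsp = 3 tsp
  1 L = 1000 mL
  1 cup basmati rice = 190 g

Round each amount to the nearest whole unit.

mayonnaise: 269 g; ground turkey: 155 oz; basmati rice: 464 g; red lentils: 2464 g; diced onion: 7 tsp

Scaling factor: 22/3.
mayonnaise: (2 tbsp + 2 tsp = 8/3 tbsp) × 22/3 ÷ 16 tbsp/cup × 220 g/cup ≈ 269 g
ground turkey: 600 g × 22/3 ÷ 28.35 g/oz ≈ 155 oz
basmati rice: 1/3 cup × 22/3 × 190 g/cup ≈ 464 g
red lentils: 1.75 cup × 22/3 × 192 g/cup = 2464 g
diced onion: 1 tsp × 22/3 ≈ 7 tsp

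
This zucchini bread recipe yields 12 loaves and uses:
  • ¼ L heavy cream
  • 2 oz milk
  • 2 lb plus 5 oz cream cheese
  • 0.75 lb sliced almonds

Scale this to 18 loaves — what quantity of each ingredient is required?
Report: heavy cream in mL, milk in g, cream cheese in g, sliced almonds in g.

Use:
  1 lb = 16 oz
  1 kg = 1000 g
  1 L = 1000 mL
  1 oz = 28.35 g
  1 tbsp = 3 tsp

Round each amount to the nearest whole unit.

Scaling factor: 18/12 = 3/2 = 1.5.
heavy cream: 0.25 L × 3/2 × 1000 mL/L = 375 mL
milk: 2 oz × 3/2 × 28.35 g/oz ≈ 85 g
cream cheese: (2 lb + 5 oz = 2.3125 lb) × 3/2 × 16 oz/lb × 28.35 g/oz ≈ 1573 g
sliced almonds: 0.75 lb × 3/2 × 16 oz/lb × 28.35 g/oz ≈ 510 g

heavy cream: 375 mL; milk: 85 g; cream cheese: 1573 g; sliced almonds: 510 g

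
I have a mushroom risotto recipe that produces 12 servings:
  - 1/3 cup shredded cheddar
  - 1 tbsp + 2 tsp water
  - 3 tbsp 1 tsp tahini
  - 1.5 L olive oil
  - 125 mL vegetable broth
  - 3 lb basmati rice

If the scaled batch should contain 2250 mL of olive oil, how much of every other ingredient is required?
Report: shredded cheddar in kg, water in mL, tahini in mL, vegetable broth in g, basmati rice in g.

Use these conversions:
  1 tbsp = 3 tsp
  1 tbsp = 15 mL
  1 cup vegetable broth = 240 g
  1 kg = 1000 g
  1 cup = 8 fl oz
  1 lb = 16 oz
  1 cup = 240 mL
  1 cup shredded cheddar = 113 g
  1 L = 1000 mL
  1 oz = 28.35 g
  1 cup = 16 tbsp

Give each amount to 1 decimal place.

shredded cheddar: 0.1 kg; water: 37.5 mL; tahini: 75.0 mL; vegetable broth: 187.5 g; basmati rice: 2041.2 g

The original recipe has 1500 mL of olive oil, so the scaling factor is 2250 ÷ 1500 = 3/2 = 1.5.
shredded cheddar: 1/3 cup × 3/2 × 113 g/cup ÷ 1000 g/kg ≈ 0.1 kg
water: (1 tbsp + 2 tsp = 5/3 tbsp) × 3/2 × 15 mL/tbsp = 37.5 mL
tahini: (3 tbsp + 1 tsp = 10/3 tbsp) × 3/2 × 15 mL/tbsp = 75.0 mL
vegetable broth: 125 mL × 3/2 ÷ 240 mL/cup × 240 g/cup = 187.5 g
basmati rice: 3 lb × 3/2 × 16 oz/lb × 28.35 g/oz = 2041.2 g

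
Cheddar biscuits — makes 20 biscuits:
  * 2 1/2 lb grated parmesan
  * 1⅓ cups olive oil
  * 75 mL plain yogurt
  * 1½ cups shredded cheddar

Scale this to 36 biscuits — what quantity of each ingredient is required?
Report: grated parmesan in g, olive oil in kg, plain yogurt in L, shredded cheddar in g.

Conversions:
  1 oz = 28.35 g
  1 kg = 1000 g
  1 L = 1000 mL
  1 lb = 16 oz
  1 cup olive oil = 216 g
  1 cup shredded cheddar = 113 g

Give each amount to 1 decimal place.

grated parmesan: 2041.2 g; olive oil: 0.5 kg; plain yogurt: 0.1 L; shredded cheddar: 305.1 g

Scaling factor: 36/20 = 9/5 = 1.8.
grated parmesan: 2.5 lb × 9/5 × 16 oz/lb × 28.35 g/oz = 2041.2 g
olive oil: 4/3 cup × 9/5 × 216 g/cup ÷ 1000 g/kg ≈ 0.5 kg
plain yogurt: 75 mL × 9/5 ÷ 1000 mL/L ≈ 0.1 L
shredded cheddar: 1.5 cup × 9/5 × 113 g/cup = 305.1 g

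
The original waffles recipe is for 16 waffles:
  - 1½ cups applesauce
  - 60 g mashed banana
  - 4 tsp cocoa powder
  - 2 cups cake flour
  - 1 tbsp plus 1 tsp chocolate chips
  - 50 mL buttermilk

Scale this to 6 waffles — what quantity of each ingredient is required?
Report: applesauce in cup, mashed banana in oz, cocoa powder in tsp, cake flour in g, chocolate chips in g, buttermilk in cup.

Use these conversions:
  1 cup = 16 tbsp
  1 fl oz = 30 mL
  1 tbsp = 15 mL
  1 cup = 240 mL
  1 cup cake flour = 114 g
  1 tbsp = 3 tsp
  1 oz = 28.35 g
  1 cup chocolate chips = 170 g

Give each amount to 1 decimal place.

Scaling factor: 6/16 = 3/8 = 0.375.
applesauce: 1.5 cup × 3/8 ≈ 0.6 cup
mashed banana: 60 g × 3/8 ÷ 28.35 g/oz ≈ 0.8 oz
cocoa powder: 4 tsp × 3/8 = 1.5 tsp
cake flour: 2 cup × 3/8 × 114 g/cup = 85.5 g
chocolate chips: (1 tbsp + 1 tsp = 4/3 tbsp) × 3/8 ÷ 16 tbsp/cup × 170 g/cup ≈ 5.3 g
buttermilk: 50 mL × 3/8 ÷ 240 mL/cup ≈ 0.1 cup

applesauce: 0.6 cup; mashed banana: 0.8 oz; cocoa powder: 1.5 tsp; cake flour: 85.5 g; chocolate chips: 5.3 g; buttermilk: 0.1 cup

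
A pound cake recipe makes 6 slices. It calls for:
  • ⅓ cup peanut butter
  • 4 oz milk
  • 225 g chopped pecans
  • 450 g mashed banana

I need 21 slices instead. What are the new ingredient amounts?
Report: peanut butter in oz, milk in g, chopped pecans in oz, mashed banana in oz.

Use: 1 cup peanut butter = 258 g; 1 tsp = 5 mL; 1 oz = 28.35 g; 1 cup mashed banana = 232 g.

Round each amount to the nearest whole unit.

peanut butter: 11 oz; milk: 397 g; chopped pecans: 28 oz; mashed banana: 56 oz

Scaling factor: 21/6 = 7/2 = 3.5.
peanut butter: 1/3 cup × 7/2 × 258 g/cup ÷ 28.35 g/oz ≈ 11 oz
milk: 4 oz × 7/2 × 28.35 g/oz ≈ 397 g
chopped pecans: 225 g × 7/2 ÷ 28.35 g/oz ≈ 28 oz
mashed banana: 450 g × 7/2 ÷ 28.35 g/oz ≈ 56 oz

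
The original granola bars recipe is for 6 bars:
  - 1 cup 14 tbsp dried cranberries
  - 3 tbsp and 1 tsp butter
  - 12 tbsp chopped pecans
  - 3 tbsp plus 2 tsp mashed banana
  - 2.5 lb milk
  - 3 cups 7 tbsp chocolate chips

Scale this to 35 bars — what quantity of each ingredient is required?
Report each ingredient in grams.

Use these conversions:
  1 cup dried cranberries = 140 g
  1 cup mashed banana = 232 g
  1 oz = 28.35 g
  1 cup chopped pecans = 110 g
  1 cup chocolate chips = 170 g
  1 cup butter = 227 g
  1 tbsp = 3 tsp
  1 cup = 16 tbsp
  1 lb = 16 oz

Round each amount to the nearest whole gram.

Scaling factor: 35/6.
dried cranberries: (1 cup + 14 tbsp = 1.875 cup) × 35/6 × 140 g/cup ≈ 1531 g
butter: (3 tbsp + 1 tsp = 10/3 tbsp) × 35/6 ÷ 16 tbsp/cup × 227 g/cup ≈ 276 g
chopped pecans: 12 tbsp × 35/6 ÷ 16 tbsp/cup × 110 g/cup ≈ 481 g
mashed banana: (3 tbsp + 2 tsp = 11/3 tbsp) × 35/6 ÷ 16 tbsp/cup × 232 g/cup ≈ 310 g
milk: 2.5 lb × 35/6 × 16 oz/lb × 28.35 g/oz = 6615 g
chocolate chips: (3 cup + 7 tbsp = 3.4375 cup) × 35/6 × 170 g/cup ≈ 3409 g

dried cranberries: 1531 g; butter: 276 g; chopped pecans: 481 g; mashed banana: 310 g; milk: 6615 g; chocolate chips: 3409 g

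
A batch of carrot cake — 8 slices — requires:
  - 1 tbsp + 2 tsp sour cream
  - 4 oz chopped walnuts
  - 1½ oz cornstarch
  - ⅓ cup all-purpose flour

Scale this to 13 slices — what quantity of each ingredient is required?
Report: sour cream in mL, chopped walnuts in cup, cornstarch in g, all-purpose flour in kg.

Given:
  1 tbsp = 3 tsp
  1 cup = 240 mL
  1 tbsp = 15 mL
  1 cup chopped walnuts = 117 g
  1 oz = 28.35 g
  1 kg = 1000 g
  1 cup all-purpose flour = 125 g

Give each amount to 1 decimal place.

Scaling factor: 13/8 = 1.625.
sour cream: (1 tbsp + 2 tsp = 5/3 tbsp) × 13/8 × 15 mL/tbsp ≈ 40.6 mL
chopped walnuts: 4 oz × 13/8 × 28.35 g/oz ÷ 117 g/cup ≈ 1.6 cup
cornstarch: 1.5 oz × 13/8 × 28.35 g/oz ≈ 69.1 g
all-purpose flour: 1/3 cup × 13/8 × 125 g/cup ÷ 1000 g/kg ≈ 0.1 kg

sour cream: 40.6 mL; chopped walnuts: 1.6 cup; cornstarch: 69.1 g; all-purpose flour: 0.1 kg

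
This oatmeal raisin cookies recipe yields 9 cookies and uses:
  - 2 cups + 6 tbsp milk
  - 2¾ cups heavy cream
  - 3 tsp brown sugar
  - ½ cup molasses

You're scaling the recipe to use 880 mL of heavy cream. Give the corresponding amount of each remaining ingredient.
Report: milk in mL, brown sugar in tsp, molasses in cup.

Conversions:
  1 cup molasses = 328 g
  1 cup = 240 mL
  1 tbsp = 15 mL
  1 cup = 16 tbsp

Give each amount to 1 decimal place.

The original recipe has 660 mL of heavy cream, so the scaling factor is 880 ÷ 660 = 4/3.
milk: (2 cup + 6 tbsp = 2.375 cup) × 4/3 × 240 mL/cup = 760.0 mL
brown sugar: 3 tsp × 4/3 = 4.0 tsp
molasses: 0.5 cup × 4/3 ≈ 0.7 cup

milk: 760.0 mL; brown sugar: 4.0 tsp; molasses: 0.7 cup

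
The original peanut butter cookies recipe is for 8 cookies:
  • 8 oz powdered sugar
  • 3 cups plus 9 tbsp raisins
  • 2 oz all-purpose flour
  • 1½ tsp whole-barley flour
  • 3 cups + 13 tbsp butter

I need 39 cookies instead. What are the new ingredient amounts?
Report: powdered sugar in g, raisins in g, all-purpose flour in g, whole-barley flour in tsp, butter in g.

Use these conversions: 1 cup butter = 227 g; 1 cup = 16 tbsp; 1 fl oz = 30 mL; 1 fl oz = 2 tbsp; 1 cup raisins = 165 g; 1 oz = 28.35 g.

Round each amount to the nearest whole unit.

Scaling factor: 39/8 = 4.875.
powdered sugar: 8 oz × 39/8 × 28.35 g/oz ≈ 1106 g
raisins: (3 cup + 9 tbsp = 3.5625 cup) × 39/8 × 165 g/cup ≈ 2866 g
all-purpose flour: 2 oz × 39/8 × 28.35 g/oz ≈ 276 g
whole-barley flour: 1.5 tsp × 39/8 ≈ 7 tsp
butter: (3 cup + 13 tbsp = 3.8125 cup) × 39/8 × 227 g/cup ≈ 4219 g

powdered sugar: 1106 g; raisins: 2866 g; all-purpose flour: 276 g; whole-barley flour: 7 tsp; butter: 4219 g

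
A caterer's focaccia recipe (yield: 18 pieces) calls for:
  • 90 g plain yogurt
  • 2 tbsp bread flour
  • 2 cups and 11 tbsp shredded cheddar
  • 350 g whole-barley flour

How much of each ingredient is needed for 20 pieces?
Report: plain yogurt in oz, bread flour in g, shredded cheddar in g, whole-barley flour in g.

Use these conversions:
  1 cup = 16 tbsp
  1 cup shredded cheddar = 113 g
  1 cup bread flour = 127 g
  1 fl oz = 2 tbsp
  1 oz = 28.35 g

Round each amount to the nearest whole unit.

Scaling factor: 20/18 = 10/9.
plain yogurt: 90 g × 10/9 ÷ 28.35 g/oz ≈ 4 oz
bread flour: 2 tbsp × 10/9 ÷ 16 tbsp/cup × 127 g/cup ≈ 18 g
shredded cheddar: (2 cup + 11 tbsp = 2.6875 cup) × 10/9 × 113 g/cup ≈ 337 g
whole-barley flour: 350 g × 10/9 ≈ 389 g

plain yogurt: 4 oz; bread flour: 18 g; shredded cheddar: 337 g; whole-barley flour: 389 g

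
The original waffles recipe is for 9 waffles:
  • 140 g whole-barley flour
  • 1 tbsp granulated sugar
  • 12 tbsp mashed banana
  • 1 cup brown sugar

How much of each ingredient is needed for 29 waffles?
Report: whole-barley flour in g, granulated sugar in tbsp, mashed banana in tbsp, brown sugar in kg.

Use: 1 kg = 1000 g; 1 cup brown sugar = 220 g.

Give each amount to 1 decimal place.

whole-barley flour: 451.1 g; granulated sugar: 3.2 tbsp; mashed banana: 38.7 tbsp; brown sugar: 0.7 kg

Scaling factor: 29/9.
whole-barley flour: 140 g × 29/9 ≈ 451.1 g
granulated sugar: 1 tbsp × 29/9 ≈ 3.2 tbsp
mashed banana: 12 tbsp × 29/9 ≈ 38.7 tbsp
brown sugar: 1 cup × 29/9 × 220 g/cup ÷ 1000 g/kg ≈ 0.7 kg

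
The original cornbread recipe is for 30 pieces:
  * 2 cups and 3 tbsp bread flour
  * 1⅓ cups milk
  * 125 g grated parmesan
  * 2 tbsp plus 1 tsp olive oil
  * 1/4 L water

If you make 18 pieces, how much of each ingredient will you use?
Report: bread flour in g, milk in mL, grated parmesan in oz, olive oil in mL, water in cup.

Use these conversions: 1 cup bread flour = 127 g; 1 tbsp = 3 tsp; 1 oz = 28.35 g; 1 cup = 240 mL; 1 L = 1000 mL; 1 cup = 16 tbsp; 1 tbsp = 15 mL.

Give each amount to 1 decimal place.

Scaling factor: 18/30 = 3/5 = 0.6.
bread flour: (2 cup + 3 tbsp = 2.1875 cup) × 3/5 × 127 g/cup ≈ 166.7 g
milk: 4/3 cup × 3/5 × 240 mL/cup = 192.0 mL
grated parmesan: 125 g × 3/5 ÷ 28.35 g/oz ≈ 2.6 oz
olive oil: (2 tbsp + 1 tsp = 7/3 tbsp) × 3/5 × 15 mL/tbsp = 21.0 mL
water: 0.25 L × 3/5 × 1000 mL/L ÷ 240 mL/cup ≈ 0.6 cup

bread flour: 166.7 g; milk: 192.0 mL; grated parmesan: 2.6 oz; olive oil: 21.0 mL; water: 0.6 cup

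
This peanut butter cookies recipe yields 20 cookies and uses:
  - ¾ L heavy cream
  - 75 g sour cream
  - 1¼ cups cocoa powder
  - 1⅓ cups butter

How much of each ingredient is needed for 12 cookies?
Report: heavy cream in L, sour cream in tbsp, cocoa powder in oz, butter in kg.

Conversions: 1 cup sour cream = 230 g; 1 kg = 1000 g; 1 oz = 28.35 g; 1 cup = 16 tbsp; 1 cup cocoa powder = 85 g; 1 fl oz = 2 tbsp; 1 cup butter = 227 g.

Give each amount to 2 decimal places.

heavy cream: 0.45 L; sour cream: 3.13 tbsp; cocoa powder: 2.25 oz; butter: 0.18 kg

Scaling factor: 12/20 = 3/5 = 0.6.
heavy cream: 0.75 L × 3/5 = 0.45 L
sour cream: 75 g × 3/5 ÷ 230 g/cup × 16 tbsp/cup ≈ 3.13 tbsp
cocoa powder: 1.25 cup × 3/5 × 85 g/cup ÷ 28.35 g/oz ≈ 2.25 oz
butter: 4/3 cup × 3/5 × 227 g/cup ÷ 1000 g/kg ≈ 0.18 kg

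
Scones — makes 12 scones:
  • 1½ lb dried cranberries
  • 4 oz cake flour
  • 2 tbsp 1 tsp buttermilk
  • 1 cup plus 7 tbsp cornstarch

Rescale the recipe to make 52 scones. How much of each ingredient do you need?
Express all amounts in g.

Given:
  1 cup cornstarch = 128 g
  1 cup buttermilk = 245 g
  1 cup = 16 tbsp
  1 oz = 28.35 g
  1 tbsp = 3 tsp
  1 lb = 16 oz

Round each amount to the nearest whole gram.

Scaling factor: 52/12 = 13/3.
dried cranberries: 1.5 lb × 13/3 × 16 oz/lb × 28.35 g/oz ≈ 2948 g
cake flour: 4 oz × 13/3 × 28.35 g/oz ≈ 491 g
buttermilk: (2 tbsp + 1 tsp = 7/3 tbsp) × 13/3 ÷ 16 tbsp/cup × 245 g/cup ≈ 155 g
cornstarch: (1 cup + 7 tbsp = 1.4375 cup) × 13/3 × 128 g/cup ≈ 797 g

dried cranberries: 2948 g; cake flour: 491 g; buttermilk: 155 g; cornstarch: 797 g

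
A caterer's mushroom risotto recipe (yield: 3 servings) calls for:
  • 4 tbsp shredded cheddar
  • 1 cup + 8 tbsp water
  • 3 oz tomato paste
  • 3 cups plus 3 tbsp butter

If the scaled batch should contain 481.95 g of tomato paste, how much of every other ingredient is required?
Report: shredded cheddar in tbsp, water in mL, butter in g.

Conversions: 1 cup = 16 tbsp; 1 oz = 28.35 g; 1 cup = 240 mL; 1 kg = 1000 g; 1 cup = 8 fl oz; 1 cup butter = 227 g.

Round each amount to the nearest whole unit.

shredded cheddar: 23 tbsp; water: 2040 mL; butter: 4100 g

The original recipe has 85.05 g of tomato paste, so the scaling factor is 481.95 ÷ 85.05 = 17/3.
shredded cheddar: 4 tbsp × 17/3 ≈ 23 tbsp
water: (1 cup + 8 tbsp = 1.5 cup) × 17/3 × 240 mL/cup = 2040 mL
butter: (3 cup + 3 tbsp = 3.1875 cup) × 17/3 × 227 g/cup ≈ 4100 g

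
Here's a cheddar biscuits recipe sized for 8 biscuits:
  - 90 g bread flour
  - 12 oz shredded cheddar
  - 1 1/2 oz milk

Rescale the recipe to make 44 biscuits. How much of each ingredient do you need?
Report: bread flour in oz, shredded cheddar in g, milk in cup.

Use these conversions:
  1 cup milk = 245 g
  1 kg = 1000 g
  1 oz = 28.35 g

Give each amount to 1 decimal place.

bread flour: 17.5 oz; shredded cheddar: 1871.1 g; milk: 1.0 cup

Scaling factor: 44/8 = 11/2 = 5.5.
bread flour: 90 g × 11/2 ÷ 28.35 g/oz ≈ 17.5 oz
shredded cheddar: 12 oz × 11/2 × 28.35 g/oz = 1871.1 g
milk: 1.5 oz × 11/2 × 28.35 g/oz ÷ 245 g/cup ≈ 1.0 cup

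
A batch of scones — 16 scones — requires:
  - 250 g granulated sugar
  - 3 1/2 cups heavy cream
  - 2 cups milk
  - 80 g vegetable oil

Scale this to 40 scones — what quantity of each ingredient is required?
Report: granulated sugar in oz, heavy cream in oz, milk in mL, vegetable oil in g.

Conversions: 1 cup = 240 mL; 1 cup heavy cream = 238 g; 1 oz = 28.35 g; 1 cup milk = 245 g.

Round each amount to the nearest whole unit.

granulated sugar: 22 oz; heavy cream: 73 oz; milk: 1200 mL; vegetable oil: 200 g

Scaling factor: 40/16 = 5/2 = 2.5.
granulated sugar: 250 g × 5/2 ÷ 28.35 g/oz ≈ 22 oz
heavy cream: 3.5 cup × 5/2 × 238 g/cup ÷ 28.35 g/oz ≈ 73 oz
milk: 2 cup × 5/2 × 240 mL/cup = 1200 mL
vegetable oil: 80 g × 5/2 = 200 g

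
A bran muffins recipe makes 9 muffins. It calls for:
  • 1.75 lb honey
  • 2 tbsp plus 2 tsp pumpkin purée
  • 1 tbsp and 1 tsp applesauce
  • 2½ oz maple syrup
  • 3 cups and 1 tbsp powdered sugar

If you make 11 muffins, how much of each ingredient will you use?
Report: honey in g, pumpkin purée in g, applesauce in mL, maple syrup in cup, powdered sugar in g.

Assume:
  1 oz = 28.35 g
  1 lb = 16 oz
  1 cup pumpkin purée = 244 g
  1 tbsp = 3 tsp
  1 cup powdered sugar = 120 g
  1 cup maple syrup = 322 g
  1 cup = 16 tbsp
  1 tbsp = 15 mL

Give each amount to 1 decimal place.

honey: 970.2 g; pumpkin purée: 49.7 g; applesauce: 24.4 mL; maple syrup: 0.3 cup; powdered sugar: 449.2 g

Scaling factor: 11/9.
honey: 1.75 lb × 11/9 × 16 oz/lb × 28.35 g/oz = 970.2 g
pumpkin purée: (2 tbsp + 2 tsp = 8/3 tbsp) × 11/9 ÷ 16 tbsp/cup × 244 g/cup ≈ 49.7 g
applesauce: (1 tbsp + 1 tsp = 4/3 tbsp) × 11/9 × 15 mL/tbsp ≈ 24.4 mL
maple syrup: 2.5 oz × 11/9 × 28.35 g/oz ÷ 322 g/cup ≈ 0.3 cup
powdered sugar: (3 cup + 1 tbsp = 3.0625 cup) × 11/9 × 120 g/cup ≈ 449.2 g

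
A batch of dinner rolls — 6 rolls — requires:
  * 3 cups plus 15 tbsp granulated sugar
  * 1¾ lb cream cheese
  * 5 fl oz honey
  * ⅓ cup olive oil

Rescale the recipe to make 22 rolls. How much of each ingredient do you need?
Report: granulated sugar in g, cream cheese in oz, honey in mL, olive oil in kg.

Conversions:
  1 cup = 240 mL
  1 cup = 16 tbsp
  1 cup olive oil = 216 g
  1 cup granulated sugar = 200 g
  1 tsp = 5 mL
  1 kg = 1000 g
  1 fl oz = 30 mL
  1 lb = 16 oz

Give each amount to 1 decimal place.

granulated sugar: 2887.5 g; cream cheese: 102.7 oz; honey: 550.0 mL; olive oil: 0.3 kg

Scaling factor: 22/6 = 11/3.
granulated sugar: (3 cup + 15 tbsp = 3.9375 cup) × 11/3 × 200 g/cup = 2887.5 g
cream cheese: 1.75 lb × 11/3 × 16 oz/lb ≈ 102.7 oz
honey: 5 fl oz × 11/3 × 30 mL/fl oz = 550.0 mL
olive oil: 1/3 cup × 11/3 × 216 g/cup ÷ 1000 g/kg ≈ 0.3 kg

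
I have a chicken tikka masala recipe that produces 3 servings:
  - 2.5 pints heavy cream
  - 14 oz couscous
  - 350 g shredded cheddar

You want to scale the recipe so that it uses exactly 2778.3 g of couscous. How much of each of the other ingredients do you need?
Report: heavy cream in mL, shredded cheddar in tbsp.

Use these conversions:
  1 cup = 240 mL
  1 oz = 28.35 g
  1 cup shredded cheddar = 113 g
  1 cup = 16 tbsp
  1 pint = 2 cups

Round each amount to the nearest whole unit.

heavy cream: 8400 mL; shredded cheddar: 347 tbsp

The original recipe has 396.9 g of couscous, so the scaling factor is 2778.3 ÷ 396.9 = 7.
heavy cream: 2.5 pint × 7 × 2 cup/pint × 240 mL/cup = 8400 mL
shredded cheddar: 350 g × 7 ÷ 113 g/cup × 16 tbsp/cup ≈ 347 tbsp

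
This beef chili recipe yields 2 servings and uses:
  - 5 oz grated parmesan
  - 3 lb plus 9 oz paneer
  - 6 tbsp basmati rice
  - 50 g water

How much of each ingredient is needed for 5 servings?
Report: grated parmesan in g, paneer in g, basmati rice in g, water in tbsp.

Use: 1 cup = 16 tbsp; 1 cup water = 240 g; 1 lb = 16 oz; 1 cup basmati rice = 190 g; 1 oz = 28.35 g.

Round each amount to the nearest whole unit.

grated parmesan: 354 g; paneer: 4040 g; basmati rice: 178 g; water: 8 tbsp

Scaling factor: 5/2 = 2.5.
grated parmesan: 5 oz × 5/2 × 28.35 g/oz ≈ 354 g
paneer: (3 lb + 9 oz = 3.5625 lb) × 5/2 × 16 oz/lb × 28.35 g/oz ≈ 4040 g
basmati rice: 6 tbsp × 5/2 ÷ 16 tbsp/cup × 190 g/cup ≈ 178 g
water: 50 g × 5/2 ÷ 240 g/cup × 16 tbsp/cup ≈ 8 tbsp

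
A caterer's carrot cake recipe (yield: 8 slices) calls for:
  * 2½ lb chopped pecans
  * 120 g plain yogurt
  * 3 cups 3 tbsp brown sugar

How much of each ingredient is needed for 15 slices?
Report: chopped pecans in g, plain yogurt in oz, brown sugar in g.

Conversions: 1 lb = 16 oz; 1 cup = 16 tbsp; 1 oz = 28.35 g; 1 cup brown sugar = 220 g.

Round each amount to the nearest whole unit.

Scaling factor: 15/8 = 1.875.
chopped pecans: 2.5 lb × 15/8 × 16 oz/lb × 28.35 g/oz ≈ 2126 g
plain yogurt: 120 g × 15/8 ÷ 28.35 g/oz ≈ 8 oz
brown sugar: (3 cup + 3 tbsp = 3.1875 cup) × 15/8 × 220 g/cup ≈ 1315 g

chopped pecans: 2126 g; plain yogurt: 8 oz; brown sugar: 1315 g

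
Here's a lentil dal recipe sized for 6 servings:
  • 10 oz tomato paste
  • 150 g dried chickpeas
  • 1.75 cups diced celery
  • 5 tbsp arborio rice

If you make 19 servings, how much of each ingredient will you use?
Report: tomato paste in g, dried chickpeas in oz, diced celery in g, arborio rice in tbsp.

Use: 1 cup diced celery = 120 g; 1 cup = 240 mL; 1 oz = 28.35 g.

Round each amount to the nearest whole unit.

tomato paste: 898 g; dried chickpeas: 17 oz; diced celery: 665 g; arborio rice: 16 tbsp

Scaling factor: 19/6.
tomato paste: 10 oz × 19/6 × 28.35 g/oz ≈ 898 g
dried chickpeas: 150 g × 19/6 ÷ 28.35 g/oz ≈ 17 oz
diced celery: 1.75 cup × 19/6 × 120 g/cup = 665 g
arborio rice: 5 tbsp × 19/6 ≈ 16 tbsp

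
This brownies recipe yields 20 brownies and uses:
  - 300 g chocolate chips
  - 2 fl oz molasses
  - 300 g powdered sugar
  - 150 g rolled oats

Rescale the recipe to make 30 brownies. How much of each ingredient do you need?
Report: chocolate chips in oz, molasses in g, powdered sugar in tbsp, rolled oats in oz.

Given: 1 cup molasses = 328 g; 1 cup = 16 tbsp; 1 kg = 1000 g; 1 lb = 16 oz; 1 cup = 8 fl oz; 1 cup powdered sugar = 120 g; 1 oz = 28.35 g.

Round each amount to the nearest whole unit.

chocolate chips: 16 oz; molasses: 123 g; powdered sugar: 60 tbsp; rolled oats: 8 oz

Scaling factor: 30/20 = 3/2 = 1.5.
chocolate chips: 300 g × 3/2 ÷ 28.35 g/oz ≈ 16 oz
molasses: 2 fl oz × 3/2 ÷ 8 fl oz/cup × 328 g/cup = 123 g
powdered sugar: 300 g × 3/2 ÷ 120 g/cup × 16 tbsp/cup = 60 tbsp
rolled oats: 150 g × 3/2 ÷ 28.35 g/oz ≈ 8 oz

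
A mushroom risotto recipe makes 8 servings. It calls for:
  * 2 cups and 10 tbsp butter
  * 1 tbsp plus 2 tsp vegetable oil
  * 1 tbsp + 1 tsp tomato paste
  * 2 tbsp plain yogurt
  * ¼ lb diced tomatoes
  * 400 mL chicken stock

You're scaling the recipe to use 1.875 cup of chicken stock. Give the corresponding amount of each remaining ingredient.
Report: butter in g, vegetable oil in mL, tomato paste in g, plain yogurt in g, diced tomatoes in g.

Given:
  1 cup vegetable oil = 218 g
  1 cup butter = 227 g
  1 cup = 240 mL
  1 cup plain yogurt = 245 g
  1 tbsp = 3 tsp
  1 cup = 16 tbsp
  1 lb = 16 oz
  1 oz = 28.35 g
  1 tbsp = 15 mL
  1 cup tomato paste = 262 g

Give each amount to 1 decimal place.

butter: 670.4 g; vegetable oil: 28.1 mL; tomato paste: 24.6 g; plain yogurt: 34.5 g; diced tomatoes: 127.6 g

The original recipe has 5/3 cup of chicken stock, so the scaling factor is 1.875 ÷ 5/3 = 9/8 = 1.125.
butter: (2 cup + 10 tbsp = 2.625 cup) × 9/8 × 227 g/cup ≈ 670.4 g
vegetable oil: (1 tbsp + 2 tsp = 5/3 tbsp) × 9/8 × 15 mL/tbsp ≈ 28.1 mL
tomato paste: (1 tbsp + 1 tsp = 4/3 tbsp) × 9/8 ÷ 16 tbsp/cup × 262 g/cup ≈ 24.6 g
plain yogurt: 2 tbsp × 9/8 ÷ 16 tbsp/cup × 245 g/cup ≈ 34.5 g
diced tomatoes: 0.25 lb × 9/8 × 16 oz/lb × 28.35 g/oz ≈ 127.6 g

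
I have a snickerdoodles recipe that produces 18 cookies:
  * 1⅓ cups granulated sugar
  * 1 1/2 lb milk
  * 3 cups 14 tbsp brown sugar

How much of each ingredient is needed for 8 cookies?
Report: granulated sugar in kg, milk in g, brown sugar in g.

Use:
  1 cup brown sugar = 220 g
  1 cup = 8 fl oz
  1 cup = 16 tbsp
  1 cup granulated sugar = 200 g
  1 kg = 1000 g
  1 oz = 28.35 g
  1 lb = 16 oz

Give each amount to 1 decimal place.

Scaling factor: 8/18 = 4/9.
granulated sugar: 4/3 cup × 4/9 × 200 g/cup ÷ 1000 g/kg ≈ 0.1 kg
milk: 1.5 lb × 4/9 × 16 oz/lb × 28.35 g/oz = 302.4 g
brown sugar: (3 cup + 14 tbsp = 3.875 cup) × 4/9 × 220 g/cup ≈ 378.9 g

granulated sugar: 0.1 kg; milk: 302.4 g; brown sugar: 378.9 g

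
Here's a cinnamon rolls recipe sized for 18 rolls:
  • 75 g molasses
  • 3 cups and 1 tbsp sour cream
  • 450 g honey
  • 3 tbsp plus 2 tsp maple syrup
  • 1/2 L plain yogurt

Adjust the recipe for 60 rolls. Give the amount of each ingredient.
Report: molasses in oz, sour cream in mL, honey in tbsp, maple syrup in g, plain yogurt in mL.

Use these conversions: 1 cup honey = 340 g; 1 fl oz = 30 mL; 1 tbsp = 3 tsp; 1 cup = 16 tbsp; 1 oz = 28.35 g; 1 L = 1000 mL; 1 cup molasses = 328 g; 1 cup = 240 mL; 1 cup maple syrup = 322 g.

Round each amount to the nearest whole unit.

Scaling factor: 60/18 = 10/3.
molasses: 75 g × 10/3 ÷ 28.35 g/oz ≈ 9 oz
sour cream: (3 cup + 1 tbsp = 3.0625 cup) × 10/3 × 240 mL/cup = 2450 mL
honey: 450 g × 10/3 ÷ 340 g/cup × 16 tbsp/cup ≈ 71 tbsp
maple syrup: (3 tbsp + 2 tsp = 11/3 tbsp) × 10/3 ÷ 16 tbsp/cup × 322 g/cup ≈ 246 g
plain yogurt: 0.5 L × 10/3 × 1000 mL/L ≈ 1667 mL

molasses: 9 oz; sour cream: 2450 mL; honey: 71 tbsp; maple syrup: 246 g; plain yogurt: 1667 mL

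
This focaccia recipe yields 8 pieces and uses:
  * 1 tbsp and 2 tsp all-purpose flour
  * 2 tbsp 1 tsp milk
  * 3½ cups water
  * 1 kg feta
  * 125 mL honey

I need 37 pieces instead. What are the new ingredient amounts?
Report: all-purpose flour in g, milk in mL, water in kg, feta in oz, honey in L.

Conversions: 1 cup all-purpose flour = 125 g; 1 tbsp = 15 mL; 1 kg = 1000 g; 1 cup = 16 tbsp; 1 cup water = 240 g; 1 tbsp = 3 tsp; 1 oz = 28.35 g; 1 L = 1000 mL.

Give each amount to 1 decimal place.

Scaling factor: 37/8 = 4.625.
all-purpose flour: (1 tbsp + 2 tsp = 5/3 tbsp) × 37/8 ÷ 16 tbsp/cup × 125 g/cup ≈ 60.2 g
milk: (2 tbsp + 1 tsp = 7/3 tbsp) × 37/8 × 15 mL/tbsp ≈ 161.9 mL
water: 3.5 cup × 37/8 × 240 g/cup ÷ 1000 g/kg ≈ 3.9 kg
feta: 1 kg × 37/8 × 1000 g/kg ÷ 28.35 g/oz ≈ 163.1 oz
honey: 125 mL × 37/8 ÷ 1000 mL/L ≈ 0.6 L

all-purpose flour: 60.2 g; milk: 161.9 mL; water: 3.9 kg; feta: 163.1 oz; honey: 0.6 L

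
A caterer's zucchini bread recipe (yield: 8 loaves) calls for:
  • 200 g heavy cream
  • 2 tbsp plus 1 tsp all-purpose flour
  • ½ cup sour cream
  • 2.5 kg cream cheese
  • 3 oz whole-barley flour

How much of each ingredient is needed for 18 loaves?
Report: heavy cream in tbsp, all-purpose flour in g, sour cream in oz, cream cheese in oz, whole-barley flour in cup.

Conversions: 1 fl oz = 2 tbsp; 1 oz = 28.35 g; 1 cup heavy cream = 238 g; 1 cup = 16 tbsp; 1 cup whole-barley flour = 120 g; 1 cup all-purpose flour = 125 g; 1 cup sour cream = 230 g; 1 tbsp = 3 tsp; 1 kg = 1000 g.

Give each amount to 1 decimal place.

heavy cream: 30.3 tbsp; all-purpose flour: 41.0 g; sour cream: 9.1 oz; cream cheese: 198.4 oz; whole-barley flour: 1.6 cup

Scaling factor: 18/8 = 9/4 = 2.25.
heavy cream: 200 g × 9/4 ÷ 238 g/cup × 16 tbsp/cup ≈ 30.3 tbsp
all-purpose flour: (2 tbsp + 1 tsp = 7/3 tbsp) × 9/4 ÷ 16 tbsp/cup × 125 g/cup ≈ 41.0 g
sour cream: 0.5 cup × 9/4 × 230 g/cup ÷ 28.35 g/oz ≈ 9.1 oz
cream cheese: 2.5 kg × 9/4 × 1000 g/kg ÷ 28.35 g/oz ≈ 198.4 oz
whole-barley flour: 3 oz × 9/4 × 28.35 g/oz ÷ 120 g/cup ≈ 1.6 cup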